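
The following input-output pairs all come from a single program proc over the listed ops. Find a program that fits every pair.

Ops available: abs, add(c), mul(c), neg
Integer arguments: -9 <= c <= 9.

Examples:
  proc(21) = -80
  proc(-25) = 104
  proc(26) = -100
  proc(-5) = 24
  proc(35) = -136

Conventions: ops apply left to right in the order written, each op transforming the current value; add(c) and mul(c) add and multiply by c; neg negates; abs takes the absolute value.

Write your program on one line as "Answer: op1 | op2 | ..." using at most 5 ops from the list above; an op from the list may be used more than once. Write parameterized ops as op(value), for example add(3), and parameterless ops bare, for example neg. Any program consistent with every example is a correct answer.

add(8) | neg | add(9) | mul(4)

Check, running the answer program on each example:
  21 -> 29 -> -29 -> -20 -> -80
  -25 -> -17 -> 17 -> 26 -> 104
  26 -> 34 -> -34 -> -25 -> -100
  -5 -> 3 -> -3 -> 6 -> 24
  35 -> 43 -> -43 -> -34 -> -136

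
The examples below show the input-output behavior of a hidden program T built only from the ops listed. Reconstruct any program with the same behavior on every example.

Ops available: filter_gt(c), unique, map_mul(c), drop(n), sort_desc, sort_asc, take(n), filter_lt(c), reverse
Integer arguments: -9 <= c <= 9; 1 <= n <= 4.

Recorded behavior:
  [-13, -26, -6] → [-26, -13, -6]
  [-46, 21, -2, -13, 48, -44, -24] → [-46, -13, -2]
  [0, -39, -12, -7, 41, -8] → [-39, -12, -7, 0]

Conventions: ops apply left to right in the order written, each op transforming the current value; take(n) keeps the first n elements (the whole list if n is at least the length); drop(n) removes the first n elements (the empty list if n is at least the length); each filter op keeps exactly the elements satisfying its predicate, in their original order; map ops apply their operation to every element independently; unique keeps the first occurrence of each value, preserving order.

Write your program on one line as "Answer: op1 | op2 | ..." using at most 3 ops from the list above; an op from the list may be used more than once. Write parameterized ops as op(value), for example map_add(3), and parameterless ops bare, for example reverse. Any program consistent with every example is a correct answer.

take(4) | sort_asc | filter_lt(8)

Check, running the answer program on each example:
  [-13, -26, -6] -> [-13, -26, -6] -> [-26, -13, -6] -> [-26, -13, -6]
  [-46, 21, -2, -13, 48, -44, -24] -> [-46, 21, -2, -13] -> [-46, -13, -2, 21] -> [-46, -13, -2]
  [0, -39, -12, -7, 41, -8] -> [0, -39, -12, -7] -> [-39, -12, -7, 0] -> [-39, -12, -7, 0]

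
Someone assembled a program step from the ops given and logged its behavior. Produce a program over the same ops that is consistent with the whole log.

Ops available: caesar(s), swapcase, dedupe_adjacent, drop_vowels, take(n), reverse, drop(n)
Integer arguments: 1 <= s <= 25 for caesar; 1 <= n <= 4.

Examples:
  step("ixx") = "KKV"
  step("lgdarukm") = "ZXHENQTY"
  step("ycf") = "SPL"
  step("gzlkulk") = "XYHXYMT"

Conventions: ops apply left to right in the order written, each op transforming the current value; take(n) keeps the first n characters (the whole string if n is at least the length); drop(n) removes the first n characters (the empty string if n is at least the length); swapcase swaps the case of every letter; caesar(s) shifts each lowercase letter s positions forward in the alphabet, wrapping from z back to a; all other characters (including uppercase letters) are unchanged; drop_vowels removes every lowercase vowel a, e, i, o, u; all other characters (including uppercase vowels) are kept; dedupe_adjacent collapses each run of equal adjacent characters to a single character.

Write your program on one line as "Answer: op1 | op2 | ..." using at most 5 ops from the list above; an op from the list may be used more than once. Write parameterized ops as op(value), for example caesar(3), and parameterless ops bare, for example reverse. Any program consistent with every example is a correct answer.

caesar(1) | caesar(12) | swapcase | reverse

Check, running the answer program on each example:
  "ixx" -> "jyy" -> "vkk" -> "VKK" -> "KKV"
  "lgdarukm" -> "mhebsvln" -> "ytqnehxz" -> "YTQNEHXZ" -> "ZXHENQTY"
  "ycf" -> "zdg" -> "lps" -> "LPS" -> "SPL"
  "gzlkulk" -> "hamlvml" -> "tmyxhyx" -> "TMYXHYX" -> "XYHXYMT"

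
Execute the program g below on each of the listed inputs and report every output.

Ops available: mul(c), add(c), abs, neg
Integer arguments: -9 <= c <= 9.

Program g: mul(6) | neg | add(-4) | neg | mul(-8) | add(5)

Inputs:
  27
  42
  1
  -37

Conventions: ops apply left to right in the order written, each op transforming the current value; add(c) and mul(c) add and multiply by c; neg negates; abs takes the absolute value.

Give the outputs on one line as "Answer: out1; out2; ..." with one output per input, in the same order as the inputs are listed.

Execution, op by op:
  27 -> 162 -> -162 -> -166 -> 166 -> -1328 -> -1323
  42 -> 252 -> -252 -> -256 -> 256 -> -2048 -> -2043
  1 -> 6 -> -6 -> -10 -> 10 -> -80 -> -75
  -37 -> -222 -> 222 -> 218 -> -218 -> 1744 -> 1749

-1323; -2043; -75; 1749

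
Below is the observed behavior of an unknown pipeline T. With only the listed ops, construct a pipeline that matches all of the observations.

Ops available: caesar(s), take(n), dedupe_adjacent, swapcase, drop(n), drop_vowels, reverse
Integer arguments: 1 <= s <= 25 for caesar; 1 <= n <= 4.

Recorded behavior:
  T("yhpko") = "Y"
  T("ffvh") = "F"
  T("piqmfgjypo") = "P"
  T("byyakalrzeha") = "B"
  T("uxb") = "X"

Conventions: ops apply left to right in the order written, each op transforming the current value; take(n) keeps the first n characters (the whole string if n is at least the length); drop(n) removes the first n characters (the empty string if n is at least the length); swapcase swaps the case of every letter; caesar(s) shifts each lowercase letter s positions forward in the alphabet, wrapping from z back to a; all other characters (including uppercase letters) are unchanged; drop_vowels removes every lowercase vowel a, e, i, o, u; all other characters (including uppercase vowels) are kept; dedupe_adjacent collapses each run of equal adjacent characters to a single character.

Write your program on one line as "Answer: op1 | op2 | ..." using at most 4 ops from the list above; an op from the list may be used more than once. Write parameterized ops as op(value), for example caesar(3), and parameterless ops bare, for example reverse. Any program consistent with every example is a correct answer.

drop_vowels | take(4) | swapcase | take(1)

Check, running the answer program on each example:
  "yhpko" -> "yhpk" -> "yhpk" -> "YHPK" -> "Y"
  "ffvh" -> "ffvh" -> "ffvh" -> "FFVH" -> "F"
  "piqmfgjypo" -> "pqmfgjyp" -> "pqmf" -> "PQMF" -> "P"
  "byyakalrzeha" -> "byyklrzh" -> "byyk" -> "BYYK" -> "B"
  "uxb" -> "xb" -> "xb" -> "XB" -> "X"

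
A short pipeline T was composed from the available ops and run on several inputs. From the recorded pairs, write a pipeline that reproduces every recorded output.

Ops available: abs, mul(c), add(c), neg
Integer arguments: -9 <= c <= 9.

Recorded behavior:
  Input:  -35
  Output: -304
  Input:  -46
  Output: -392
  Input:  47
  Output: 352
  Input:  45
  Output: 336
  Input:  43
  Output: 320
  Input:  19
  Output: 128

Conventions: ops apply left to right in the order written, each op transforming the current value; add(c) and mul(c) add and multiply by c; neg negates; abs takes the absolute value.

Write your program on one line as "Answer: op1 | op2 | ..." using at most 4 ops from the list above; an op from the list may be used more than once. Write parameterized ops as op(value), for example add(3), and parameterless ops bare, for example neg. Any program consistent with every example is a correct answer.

add(-6) | neg | add(-3) | mul(-8)

Check, running the answer program on each example:
  -35 -> -41 -> 41 -> 38 -> -304
  -46 -> -52 -> 52 -> 49 -> -392
  47 -> 41 -> -41 -> -44 -> 352
  45 -> 39 -> -39 -> -42 -> 336
  43 -> 37 -> -37 -> -40 -> 320
  19 -> 13 -> -13 -> -16 -> 128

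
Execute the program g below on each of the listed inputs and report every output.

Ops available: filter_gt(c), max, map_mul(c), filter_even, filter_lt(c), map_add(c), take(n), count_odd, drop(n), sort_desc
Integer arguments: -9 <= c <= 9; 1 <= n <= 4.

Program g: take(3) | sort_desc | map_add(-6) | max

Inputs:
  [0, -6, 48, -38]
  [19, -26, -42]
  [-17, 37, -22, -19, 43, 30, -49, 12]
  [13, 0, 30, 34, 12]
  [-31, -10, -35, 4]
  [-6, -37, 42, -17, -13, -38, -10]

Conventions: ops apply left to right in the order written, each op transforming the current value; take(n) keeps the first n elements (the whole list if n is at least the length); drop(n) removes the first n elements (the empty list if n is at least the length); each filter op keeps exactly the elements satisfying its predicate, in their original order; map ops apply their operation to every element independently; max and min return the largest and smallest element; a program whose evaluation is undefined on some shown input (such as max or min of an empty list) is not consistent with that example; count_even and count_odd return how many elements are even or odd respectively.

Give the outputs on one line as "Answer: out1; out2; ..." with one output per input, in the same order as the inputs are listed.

Execution, op by op:
  [0, -6, 48, -38] -> [0, -6, 48] -> [48, 0, -6] -> [42, -6, -12] -> 42
  [19, -26, -42] -> [19, -26, -42] -> [19, -26, -42] -> [13, -32, -48] -> 13
  [-17, 37, -22, -19, 43, 30, -49, 12] -> [-17, 37, -22] -> [37, -17, -22] -> [31, -23, -28] -> 31
  [13, 0, 30, 34, 12] -> [13, 0, 30] -> [30, 13, 0] -> [24, 7, -6] -> 24
  [-31, -10, -35, 4] -> [-31, -10, -35] -> [-10, -31, -35] -> [-16, -37, -41] -> -16
  [-6, -37, 42, -17, -13, -38, -10] -> [-6, -37, 42] -> [42, -6, -37] -> [36, -12, -43] -> 36

42; 13; 31; 24; -16; 36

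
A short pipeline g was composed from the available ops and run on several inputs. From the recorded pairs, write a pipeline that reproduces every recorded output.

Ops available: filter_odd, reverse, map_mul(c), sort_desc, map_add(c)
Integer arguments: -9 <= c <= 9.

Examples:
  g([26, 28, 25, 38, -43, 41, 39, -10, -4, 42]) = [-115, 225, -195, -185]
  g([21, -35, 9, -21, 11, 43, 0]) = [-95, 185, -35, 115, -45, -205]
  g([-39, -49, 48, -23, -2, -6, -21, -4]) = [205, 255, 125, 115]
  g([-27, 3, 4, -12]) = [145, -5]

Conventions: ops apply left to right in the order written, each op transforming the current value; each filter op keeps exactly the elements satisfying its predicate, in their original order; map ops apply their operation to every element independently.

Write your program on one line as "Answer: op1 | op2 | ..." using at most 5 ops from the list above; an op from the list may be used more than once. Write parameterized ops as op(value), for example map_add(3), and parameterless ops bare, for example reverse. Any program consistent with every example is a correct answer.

reverse | map_add(-2) | reverse | map_mul(-5) | filter_odd

Check, running the answer program on each example:
  [26, 28, 25, 38, -43, 41, 39, -10, -4, 42] -> [42, -4, -10, 39, 41, -43, 38, 25, 28, 26] -> [40, -6, -12, 37, 39, -45, 36, 23, 26, 24] -> [24, 26, 23, 36, -45, 39, 37, -12, -6, 40] -> [-120, -130, -115, -180, 225, -195, -185, 60, 30, -200] -> [-115, 225, -195, -185]
  [21, -35, 9, -21, 11, 43, 0] -> [0, 43, 11, -21, 9, -35, 21] -> [-2, 41, 9, -23, 7, -37, 19] -> [19, -37, 7, -23, 9, 41, -2] -> [-95, 185, -35, 115, -45, -205, 10] -> [-95, 185, -35, 115, -45, -205]
  [-39, -49, 48, -23, -2, -6, -21, -4] -> [-4, -21, -6, -2, -23, 48, -49, -39] -> [-6, -23, -8, -4, -25, 46, -51, -41] -> [-41, -51, 46, -25, -4, -8, -23, -6] -> [205, 255, -230, 125, 20, 40, 115, 30] -> [205, 255, 125, 115]
  [-27, 3, 4, -12] -> [-12, 4, 3, -27] -> [-14, 2, 1, -29] -> [-29, 1, 2, -14] -> [145, -5, -10, 70] -> [145, -5]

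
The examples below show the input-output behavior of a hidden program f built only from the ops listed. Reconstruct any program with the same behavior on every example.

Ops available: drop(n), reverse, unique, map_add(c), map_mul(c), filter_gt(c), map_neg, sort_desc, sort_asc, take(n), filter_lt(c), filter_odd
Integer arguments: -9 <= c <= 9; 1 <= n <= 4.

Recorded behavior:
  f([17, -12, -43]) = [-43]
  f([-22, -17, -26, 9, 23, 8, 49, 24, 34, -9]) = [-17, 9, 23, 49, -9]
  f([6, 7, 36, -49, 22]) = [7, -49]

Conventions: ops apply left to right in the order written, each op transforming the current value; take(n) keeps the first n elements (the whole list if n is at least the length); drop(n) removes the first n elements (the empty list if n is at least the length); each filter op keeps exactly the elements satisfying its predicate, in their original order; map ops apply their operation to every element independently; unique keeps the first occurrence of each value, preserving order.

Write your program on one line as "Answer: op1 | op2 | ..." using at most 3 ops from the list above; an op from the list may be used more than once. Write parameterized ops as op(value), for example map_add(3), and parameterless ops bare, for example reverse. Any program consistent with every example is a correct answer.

drop(1) | filter_odd

Check, running the answer program on each example:
  [17, -12, -43] -> [-12, -43] -> [-43]
  [-22, -17, -26, 9, 23, 8, 49, 24, 34, -9] -> [-17, -26, 9, 23, 8, 49, 24, 34, -9] -> [-17, 9, 23, 49, -9]
  [6, 7, 36, -49, 22] -> [7, 36, -49, 22] -> [7, -49]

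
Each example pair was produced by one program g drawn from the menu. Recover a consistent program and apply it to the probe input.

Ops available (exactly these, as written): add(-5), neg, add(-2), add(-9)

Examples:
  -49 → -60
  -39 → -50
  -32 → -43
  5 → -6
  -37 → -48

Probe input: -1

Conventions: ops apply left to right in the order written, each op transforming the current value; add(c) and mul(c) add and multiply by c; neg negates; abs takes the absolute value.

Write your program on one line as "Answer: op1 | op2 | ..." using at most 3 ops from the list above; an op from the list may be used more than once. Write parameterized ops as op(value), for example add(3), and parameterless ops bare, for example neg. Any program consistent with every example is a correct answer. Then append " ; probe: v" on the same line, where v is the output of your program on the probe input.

add(-2) | add(-9) ; probe: -12

Check, running the answer program on each example:
  -49 -> -51 -> -60
  -39 -> -41 -> -50
  -32 -> -34 -> -43
  5 -> 3 -> -6
  -37 -> -39 -> -48
  probe: -1 -> -3 -> -12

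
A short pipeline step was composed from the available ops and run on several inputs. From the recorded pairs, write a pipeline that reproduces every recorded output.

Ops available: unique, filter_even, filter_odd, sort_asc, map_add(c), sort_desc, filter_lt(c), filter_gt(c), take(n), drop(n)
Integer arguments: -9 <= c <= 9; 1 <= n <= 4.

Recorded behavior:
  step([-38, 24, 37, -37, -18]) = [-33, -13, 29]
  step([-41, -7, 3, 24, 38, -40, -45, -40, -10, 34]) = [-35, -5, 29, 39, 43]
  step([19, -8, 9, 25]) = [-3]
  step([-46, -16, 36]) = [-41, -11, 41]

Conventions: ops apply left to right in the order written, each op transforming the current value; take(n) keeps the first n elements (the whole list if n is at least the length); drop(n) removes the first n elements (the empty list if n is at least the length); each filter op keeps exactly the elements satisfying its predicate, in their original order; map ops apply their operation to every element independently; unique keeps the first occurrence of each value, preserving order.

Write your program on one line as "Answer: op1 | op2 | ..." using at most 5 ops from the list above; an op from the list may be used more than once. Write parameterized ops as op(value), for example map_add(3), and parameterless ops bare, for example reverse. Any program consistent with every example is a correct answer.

sort_asc | filter_even | unique | map_add(5)

Check, running the answer program on each example:
  [-38, 24, 37, -37, -18] -> [-38, -37, -18, 24, 37] -> [-38, -18, 24] -> [-38, -18, 24] -> [-33, -13, 29]
  [-41, -7, 3, 24, 38, -40, -45, -40, -10, 34] -> [-45, -41, -40, -40, -10, -7, 3, 24, 34, 38] -> [-40, -40, -10, 24, 34, 38] -> [-40, -10, 24, 34, 38] -> [-35, -5, 29, 39, 43]
  [19, -8, 9, 25] -> [-8, 9, 19, 25] -> [-8] -> [-8] -> [-3]
  [-46, -16, 36] -> [-46, -16, 36] -> [-46, -16, 36] -> [-46, -16, 36] -> [-41, -11, 41]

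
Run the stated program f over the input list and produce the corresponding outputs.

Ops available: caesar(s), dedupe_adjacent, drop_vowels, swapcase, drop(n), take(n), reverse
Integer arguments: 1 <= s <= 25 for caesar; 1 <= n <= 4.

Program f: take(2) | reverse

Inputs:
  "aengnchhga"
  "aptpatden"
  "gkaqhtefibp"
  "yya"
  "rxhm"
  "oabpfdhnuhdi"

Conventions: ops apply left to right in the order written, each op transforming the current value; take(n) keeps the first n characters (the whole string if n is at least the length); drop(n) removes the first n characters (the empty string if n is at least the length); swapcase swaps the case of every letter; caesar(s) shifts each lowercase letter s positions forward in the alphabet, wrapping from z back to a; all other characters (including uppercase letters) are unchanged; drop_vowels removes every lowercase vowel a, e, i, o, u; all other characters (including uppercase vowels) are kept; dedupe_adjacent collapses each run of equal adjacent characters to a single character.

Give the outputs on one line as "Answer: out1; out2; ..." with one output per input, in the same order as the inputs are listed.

Execution, op by op:
  "aengnchhga" -> "ae" -> "ea"
  "aptpatden" -> "ap" -> "pa"
  "gkaqhtefibp" -> "gk" -> "kg"
  "yya" -> "yy" -> "yy"
  "rxhm" -> "rx" -> "xr"
  "oabpfdhnuhdi" -> "oa" -> "ao"

"ea"; "pa"; "kg"; "yy"; "xr"; "ao"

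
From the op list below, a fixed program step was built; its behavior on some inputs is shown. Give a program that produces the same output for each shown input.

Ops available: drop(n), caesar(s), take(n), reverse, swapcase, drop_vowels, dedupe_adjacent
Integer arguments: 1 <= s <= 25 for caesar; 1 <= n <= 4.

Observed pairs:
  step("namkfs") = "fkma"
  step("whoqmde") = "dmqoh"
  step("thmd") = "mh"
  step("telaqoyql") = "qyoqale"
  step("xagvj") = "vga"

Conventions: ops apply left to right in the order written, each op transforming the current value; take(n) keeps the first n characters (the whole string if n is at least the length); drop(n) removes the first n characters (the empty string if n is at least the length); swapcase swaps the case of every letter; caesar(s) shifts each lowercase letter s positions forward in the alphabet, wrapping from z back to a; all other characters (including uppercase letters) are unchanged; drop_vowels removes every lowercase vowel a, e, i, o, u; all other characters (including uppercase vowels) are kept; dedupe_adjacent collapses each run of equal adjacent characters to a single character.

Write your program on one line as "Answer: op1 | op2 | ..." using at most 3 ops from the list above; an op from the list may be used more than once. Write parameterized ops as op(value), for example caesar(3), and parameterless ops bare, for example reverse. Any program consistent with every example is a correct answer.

drop(1) | reverse | drop(1)

Check, running the answer program on each example:
  "namkfs" -> "amkfs" -> "sfkma" -> "fkma"
  "whoqmde" -> "hoqmde" -> "edmqoh" -> "dmqoh"
  "thmd" -> "hmd" -> "dmh" -> "mh"
  "telaqoyql" -> "elaqoyql" -> "lqyoqale" -> "qyoqale"
  "xagvj" -> "agvj" -> "jvga" -> "vga"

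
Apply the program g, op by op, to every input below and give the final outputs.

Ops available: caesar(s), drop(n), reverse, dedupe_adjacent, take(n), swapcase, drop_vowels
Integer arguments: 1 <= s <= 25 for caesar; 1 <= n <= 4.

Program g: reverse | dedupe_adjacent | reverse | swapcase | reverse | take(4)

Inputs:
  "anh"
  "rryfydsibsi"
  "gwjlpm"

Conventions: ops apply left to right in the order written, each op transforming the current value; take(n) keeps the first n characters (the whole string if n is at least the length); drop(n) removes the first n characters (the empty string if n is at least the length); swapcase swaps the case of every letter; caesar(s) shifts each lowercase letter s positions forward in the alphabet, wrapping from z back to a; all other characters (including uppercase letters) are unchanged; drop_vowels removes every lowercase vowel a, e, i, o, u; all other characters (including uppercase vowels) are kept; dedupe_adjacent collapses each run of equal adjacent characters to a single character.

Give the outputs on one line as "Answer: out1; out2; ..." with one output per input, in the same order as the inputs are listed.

Execution, op by op:
  "anh" -> "hna" -> "hna" -> "anh" -> "ANH" -> "HNA" -> "HNA"
  "rryfydsibsi" -> "isbisdyfyrr" -> "isbisdyfyr" -> "ryfydsibsi" -> "RYFYDSIBSI" -> "ISBISDYFYR" -> "ISBI"
  "gwjlpm" -> "mpljwg" -> "mpljwg" -> "gwjlpm" -> "GWJLPM" -> "MPLJWG" -> "MPLJ"

"HNA"; "ISBI"; "MPLJ"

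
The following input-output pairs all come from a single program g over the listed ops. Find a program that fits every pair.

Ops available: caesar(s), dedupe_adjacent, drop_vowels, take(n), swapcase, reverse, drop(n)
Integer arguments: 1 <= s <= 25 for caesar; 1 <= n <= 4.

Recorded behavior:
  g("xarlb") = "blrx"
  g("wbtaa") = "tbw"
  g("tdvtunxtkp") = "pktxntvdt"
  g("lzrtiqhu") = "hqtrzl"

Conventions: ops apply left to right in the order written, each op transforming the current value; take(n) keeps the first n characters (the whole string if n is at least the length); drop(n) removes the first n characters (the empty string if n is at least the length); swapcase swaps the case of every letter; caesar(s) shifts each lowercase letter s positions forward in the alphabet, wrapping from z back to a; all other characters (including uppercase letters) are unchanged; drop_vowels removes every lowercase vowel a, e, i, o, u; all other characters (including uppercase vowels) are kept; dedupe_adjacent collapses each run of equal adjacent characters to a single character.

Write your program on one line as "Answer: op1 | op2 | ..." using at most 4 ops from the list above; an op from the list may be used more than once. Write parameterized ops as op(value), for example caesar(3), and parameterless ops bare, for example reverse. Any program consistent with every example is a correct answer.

swapcase | reverse | swapcase | drop_vowels

Check, running the answer program on each example:
  "xarlb" -> "XARLB" -> "BLRAX" -> "blrax" -> "blrx"
  "wbtaa" -> "WBTAA" -> "AATBW" -> "aatbw" -> "tbw"
  "tdvtunxtkp" -> "TDVTUNXTKP" -> "PKTXNUTVDT" -> "pktxnutvdt" -> "pktxntvdt"
  "lzrtiqhu" -> "LZRTIQHU" -> "UHQITRZL" -> "uhqitrzl" -> "hqtrzl"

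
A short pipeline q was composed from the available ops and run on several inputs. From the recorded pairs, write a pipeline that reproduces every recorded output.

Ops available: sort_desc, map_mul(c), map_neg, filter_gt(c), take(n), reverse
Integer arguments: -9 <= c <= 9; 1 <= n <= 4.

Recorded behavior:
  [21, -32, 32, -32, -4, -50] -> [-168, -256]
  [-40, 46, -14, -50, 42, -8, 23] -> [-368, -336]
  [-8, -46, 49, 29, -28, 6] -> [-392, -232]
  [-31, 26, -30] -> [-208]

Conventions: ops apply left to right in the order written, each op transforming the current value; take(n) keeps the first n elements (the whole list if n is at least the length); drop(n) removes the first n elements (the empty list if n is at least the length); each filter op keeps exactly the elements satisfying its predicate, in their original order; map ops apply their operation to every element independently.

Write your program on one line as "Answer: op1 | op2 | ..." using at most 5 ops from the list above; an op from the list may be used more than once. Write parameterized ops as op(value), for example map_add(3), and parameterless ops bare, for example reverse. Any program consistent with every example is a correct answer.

map_neg | map_mul(-8) | filter_gt(2) | take(2) | map_neg

Check, running the answer program on each example:
  [21, -32, 32, -32, -4, -50] -> [-21, 32, -32, 32, 4, 50] -> [168, -256, 256, -256, -32, -400] -> [168, 256] -> [168, 256] -> [-168, -256]
  [-40, 46, -14, -50, 42, -8, 23] -> [40, -46, 14, 50, -42, 8, -23] -> [-320, 368, -112, -400, 336, -64, 184] -> [368, 336, 184] -> [368, 336] -> [-368, -336]
  [-8, -46, 49, 29, -28, 6] -> [8, 46, -49, -29, 28, -6] -> [-64, -368, 392, 232, -224, 48] -> [392, 232, 48] -> [392, 232] -> [-392, -232]
  [-31, 26, -30] -> [31, -26, 30] -> [-248, 208, -240] -> [208] -> [208] -> [-208]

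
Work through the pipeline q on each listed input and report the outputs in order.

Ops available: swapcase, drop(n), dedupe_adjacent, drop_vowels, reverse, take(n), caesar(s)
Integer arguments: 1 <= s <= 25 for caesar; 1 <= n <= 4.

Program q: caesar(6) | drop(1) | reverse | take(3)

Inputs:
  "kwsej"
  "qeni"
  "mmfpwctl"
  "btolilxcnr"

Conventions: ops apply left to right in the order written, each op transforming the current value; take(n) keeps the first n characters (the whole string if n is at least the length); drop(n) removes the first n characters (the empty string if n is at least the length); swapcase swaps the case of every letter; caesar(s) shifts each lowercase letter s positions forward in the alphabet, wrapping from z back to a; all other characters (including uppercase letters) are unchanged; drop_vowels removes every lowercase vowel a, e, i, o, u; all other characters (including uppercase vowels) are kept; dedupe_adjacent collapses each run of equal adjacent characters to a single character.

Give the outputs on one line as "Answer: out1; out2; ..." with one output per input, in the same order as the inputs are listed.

"pky"; "otk"; "rzi"; "xti"

Execution, op by op:
  "kwsej" -> "qcykp" -> "cykp" -> "pkyc" -> "pky"
  "qeni" -> "wkto" -> "kto" -> "otk" -> "otk"
  "mmfpwctl" -> "sslvcizr" -> "slvcizr" -> "rzicvls" -> "rzi"
  "btolilxcnr" -> "hzurorditx" -> "zurorditx" -> "xtidroruz" -> "xti"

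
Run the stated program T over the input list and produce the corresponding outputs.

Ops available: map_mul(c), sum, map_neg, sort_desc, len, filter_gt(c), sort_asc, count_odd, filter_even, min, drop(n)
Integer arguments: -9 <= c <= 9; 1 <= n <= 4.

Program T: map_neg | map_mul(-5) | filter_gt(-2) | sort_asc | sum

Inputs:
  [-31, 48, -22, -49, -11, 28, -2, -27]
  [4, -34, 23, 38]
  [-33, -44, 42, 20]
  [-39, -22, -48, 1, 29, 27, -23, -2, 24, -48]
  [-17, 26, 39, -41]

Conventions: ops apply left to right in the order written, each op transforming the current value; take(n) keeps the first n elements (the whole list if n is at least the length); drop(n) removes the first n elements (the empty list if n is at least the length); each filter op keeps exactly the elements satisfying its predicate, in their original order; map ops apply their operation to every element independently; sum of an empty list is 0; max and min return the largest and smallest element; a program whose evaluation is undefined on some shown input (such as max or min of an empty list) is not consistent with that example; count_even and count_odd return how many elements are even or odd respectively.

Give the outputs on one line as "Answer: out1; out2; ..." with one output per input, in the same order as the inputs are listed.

380; 325; 310; 405; 325

Execution, op by op:
  [-31, 48, -22, -49, -11, 28, -2, -27] -> [31, -48, 22, 49, 11, -28, 2, 27] -> [-155, 240, -110, -245, -55, 140, -10, -135] -> [240, 140] -> [140, 240] -> 380
  [4, -34, 23, 38] -> [-4, 34, -23, -38] -> [20, -170, 115, 190] -> [20, 115, 190] -> [20, 115, 190] -> 325
  [-33, -44, 42, 20] -> [33, 44, -42, -20] -> [-165, -220, 210, 100] -> [210, 100] -> [100, 210] -> 310
  [-39, -22, -48, 1, 29, 27, -23, -2, 24, -48] -> [39, 22, 48, -1, -29, -27, 23, 2, -24, 48] -> [-195, -110, -240, 5, 145, 135, -115, -10, 120, -240] -> [5, 145, 135, 120] -> [5, 120, 135, 145] -> 405
  [-17, 26, 39, -41] -> [17, -26, -39, 41] -> [-85, 130, 195, -205] -> [130, 195] -> [130, 195] -> 325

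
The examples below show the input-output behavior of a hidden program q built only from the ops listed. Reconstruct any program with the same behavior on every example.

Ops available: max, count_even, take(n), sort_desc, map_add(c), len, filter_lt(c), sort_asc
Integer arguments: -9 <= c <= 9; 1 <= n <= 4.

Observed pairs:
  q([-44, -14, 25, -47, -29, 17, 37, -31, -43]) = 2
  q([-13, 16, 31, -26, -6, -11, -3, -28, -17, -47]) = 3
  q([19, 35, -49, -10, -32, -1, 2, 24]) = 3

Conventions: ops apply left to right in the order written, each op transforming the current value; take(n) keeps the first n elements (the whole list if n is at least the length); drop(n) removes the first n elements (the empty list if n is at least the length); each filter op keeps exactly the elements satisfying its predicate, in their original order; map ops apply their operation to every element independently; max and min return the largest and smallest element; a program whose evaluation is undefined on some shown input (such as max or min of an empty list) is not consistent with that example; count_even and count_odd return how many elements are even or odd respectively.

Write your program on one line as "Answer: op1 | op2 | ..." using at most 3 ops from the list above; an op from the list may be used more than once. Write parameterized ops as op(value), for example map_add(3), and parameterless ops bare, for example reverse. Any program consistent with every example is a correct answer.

filter_lt(5) | sort_asc | count_even

Check, running the answer program on each example:
  [-44, -14, 25, -47, -29, 17, 37, -31, -43] -> [-44, -14, -47, -29, -31, -43] -> [-47, -44, -43, -31, -29, -14] -> 2
  [-13, 16, 31, -26, -6, -11, -3, -28, -17, -47] -> [-13, -26, -6, -11, -3, -28, -17, -47] -> [-47, -28, -26, -17, -13, -11, -6, -3] -> 3
  [19, 35, -49, -10, -32, -1, 2, 24] -> [-49, -10, -32, -1, 2] -> [-49, -32, -10, -1, 2] -> 3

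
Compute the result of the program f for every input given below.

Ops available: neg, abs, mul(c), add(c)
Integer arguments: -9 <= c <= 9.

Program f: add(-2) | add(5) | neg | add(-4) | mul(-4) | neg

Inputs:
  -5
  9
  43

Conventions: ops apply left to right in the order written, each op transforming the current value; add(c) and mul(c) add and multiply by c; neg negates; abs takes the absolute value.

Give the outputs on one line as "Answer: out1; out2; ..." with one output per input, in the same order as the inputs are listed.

-8; -64; -200

Execution, op by op:
  -5 -> -7 -> -2 -> 2 -> -2 -> 8 -> -8
  9 -> 7 -> 12 -> -12 -> -16 -> 64 -> -64
  43 -> 41 -> 46 -> -46 -> -50 -> 200 -> -200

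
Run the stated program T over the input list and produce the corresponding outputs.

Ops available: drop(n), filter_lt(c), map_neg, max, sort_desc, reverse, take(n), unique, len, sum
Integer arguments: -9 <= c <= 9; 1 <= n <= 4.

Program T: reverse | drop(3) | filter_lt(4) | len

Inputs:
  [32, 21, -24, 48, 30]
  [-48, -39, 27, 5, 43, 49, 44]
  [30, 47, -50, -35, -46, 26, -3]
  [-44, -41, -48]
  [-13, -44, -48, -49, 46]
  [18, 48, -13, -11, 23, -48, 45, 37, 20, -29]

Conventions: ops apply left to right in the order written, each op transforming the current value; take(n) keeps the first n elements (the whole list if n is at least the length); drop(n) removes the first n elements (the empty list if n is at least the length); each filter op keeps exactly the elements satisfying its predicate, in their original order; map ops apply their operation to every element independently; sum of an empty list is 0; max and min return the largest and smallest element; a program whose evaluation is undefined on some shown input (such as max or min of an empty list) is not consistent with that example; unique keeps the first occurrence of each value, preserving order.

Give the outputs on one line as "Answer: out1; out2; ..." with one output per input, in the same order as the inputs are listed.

0; 2; 2; 0; 2; 3

Execution, op by op:
  [32, 21, -24, 48, 30] -> [30, 48, -24, 21, 32] -> [21, 32] -> [] -> 0
  [-48, -39, 27, 5, 43, 49, 44] -> [44, 49, 43, 5, 27, -39, -48] -> [5, 27, -39, -48] -> [-39, -48] -> 2
  [30, 47, -50, -35, -46, 26, -3] -> [-3, 26, -46, -35, -50, 47, 30] -> [-35, -50, 47, 30] -> [-35, -50] -> 2
  [-44, -41, -48] -> [-48, -41, -44] -> [] -> [] -> 0
  [-13, -44, -48, -49, 46] -> [46, -49, -48, -44, -13] -> [-44, -13] -> [-44, -13] -> 2
  [18, 48, -13, -11, 23, -48, 45, 37, 20, -29] -> [-29, 20, 37, 45, -48, 23, -11, -13, 48, 18] -> [45, -48, 23, -11, -13, 48, 18] -> [-48, -11, -13] -> 3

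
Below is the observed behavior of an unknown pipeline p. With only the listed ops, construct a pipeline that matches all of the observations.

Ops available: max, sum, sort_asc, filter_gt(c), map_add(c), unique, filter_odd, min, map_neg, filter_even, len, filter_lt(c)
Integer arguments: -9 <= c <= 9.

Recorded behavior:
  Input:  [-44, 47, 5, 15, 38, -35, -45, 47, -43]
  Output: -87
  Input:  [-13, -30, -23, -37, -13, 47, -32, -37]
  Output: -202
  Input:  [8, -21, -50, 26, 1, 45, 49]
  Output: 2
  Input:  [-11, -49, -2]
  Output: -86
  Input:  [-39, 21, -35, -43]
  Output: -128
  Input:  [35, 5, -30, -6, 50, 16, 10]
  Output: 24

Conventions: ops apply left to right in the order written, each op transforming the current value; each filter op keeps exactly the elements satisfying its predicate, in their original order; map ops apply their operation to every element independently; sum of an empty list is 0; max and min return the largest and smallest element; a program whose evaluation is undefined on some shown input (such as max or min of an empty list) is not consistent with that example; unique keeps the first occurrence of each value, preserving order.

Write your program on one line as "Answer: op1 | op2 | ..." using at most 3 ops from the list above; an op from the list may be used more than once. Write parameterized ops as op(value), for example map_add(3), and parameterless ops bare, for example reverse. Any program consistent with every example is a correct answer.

map_add(-8) | sum

Check, running the answer program on each example:
  [-44, 47, 5, 15, 38, -35, -45, 47, -43] -> [-52, 39, -3, 7, 30, -43, -53, 39, -51] -> -87
  [-13, -30, -23, -37, -13, 47, -32, -37] -> [-21, -38, -31, -45, -21, 39, -40, -45] -> -202
  [8, -21, -50, 26, 1, 45, 49] -> [0, -29, -58, 18, -7, 37, 41] -> 2
  [-11, -49, -2] -> [-19, -57, -10] -> -86
  [-39, 21, -35, -43] -> [-47, 13, -43, -51] -> -128
  [35, 5, -30, -6, 50, 16, 10] -> [27, -3, -38, -14, 42, 8, 2] -> 24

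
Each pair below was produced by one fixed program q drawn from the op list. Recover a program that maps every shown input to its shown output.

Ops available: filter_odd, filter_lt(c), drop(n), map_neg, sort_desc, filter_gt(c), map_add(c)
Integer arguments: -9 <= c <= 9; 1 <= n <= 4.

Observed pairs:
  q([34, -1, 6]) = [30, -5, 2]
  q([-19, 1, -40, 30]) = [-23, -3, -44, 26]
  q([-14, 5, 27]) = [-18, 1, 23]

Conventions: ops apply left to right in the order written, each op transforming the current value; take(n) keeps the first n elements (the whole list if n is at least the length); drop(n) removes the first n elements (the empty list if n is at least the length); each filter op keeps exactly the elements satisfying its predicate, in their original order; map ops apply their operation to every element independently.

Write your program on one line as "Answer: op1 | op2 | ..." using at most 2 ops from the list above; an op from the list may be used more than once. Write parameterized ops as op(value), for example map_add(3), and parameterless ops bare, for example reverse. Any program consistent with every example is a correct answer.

map_add(-2) | map_add(-2)

Check, running the answer program on each example:
  [34, -1, 6] -> [32, -3, 4] -> [30, -5, 2]
  [-19, 1, -40, 30] -> [-21, -1, -42, 28] -> [-23, -3, -44, 26]
  [-14, 5, 27] -> [-16, 3, 25] -> [-18, 1, 23]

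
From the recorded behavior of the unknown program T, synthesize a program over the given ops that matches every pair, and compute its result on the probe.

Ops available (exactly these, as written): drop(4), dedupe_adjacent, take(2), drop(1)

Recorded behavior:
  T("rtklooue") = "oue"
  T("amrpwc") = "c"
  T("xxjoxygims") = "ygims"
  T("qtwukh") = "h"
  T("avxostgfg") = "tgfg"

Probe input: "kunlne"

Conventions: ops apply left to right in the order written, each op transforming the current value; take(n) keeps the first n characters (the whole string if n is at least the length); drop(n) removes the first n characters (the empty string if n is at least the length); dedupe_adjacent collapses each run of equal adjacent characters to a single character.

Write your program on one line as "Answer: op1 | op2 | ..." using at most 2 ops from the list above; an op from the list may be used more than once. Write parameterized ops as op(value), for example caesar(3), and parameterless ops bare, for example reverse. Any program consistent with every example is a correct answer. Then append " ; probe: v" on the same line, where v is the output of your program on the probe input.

drop(4) | drop(1) ; probe: "e"

Check, running the answer program on each example:
  "rtklooue" -> "ooue" -> "oue"
  "amrpwc" -> "wc" -> "c"
  "xxjoxygims" -> "xygims" -> "ygims"
  "qtwukh" -> "kh" -> "h"
  "avxostgfg" -> "stgfg" -> "tgfg"
  probe: "kunlne" -> "ne" -> "e"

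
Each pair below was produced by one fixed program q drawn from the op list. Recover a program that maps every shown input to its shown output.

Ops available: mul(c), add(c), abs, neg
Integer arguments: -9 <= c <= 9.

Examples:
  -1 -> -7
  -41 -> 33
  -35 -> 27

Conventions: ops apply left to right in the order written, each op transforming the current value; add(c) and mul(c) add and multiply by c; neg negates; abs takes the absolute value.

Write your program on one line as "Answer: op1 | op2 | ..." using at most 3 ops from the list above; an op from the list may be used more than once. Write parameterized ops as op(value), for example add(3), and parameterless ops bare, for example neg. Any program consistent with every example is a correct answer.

neg | add(-8)

Check, running the answer program on each example:
  -1 -> 1 -> -7
  -41 -> 41 -> 33
  -35 -> 35 -> 27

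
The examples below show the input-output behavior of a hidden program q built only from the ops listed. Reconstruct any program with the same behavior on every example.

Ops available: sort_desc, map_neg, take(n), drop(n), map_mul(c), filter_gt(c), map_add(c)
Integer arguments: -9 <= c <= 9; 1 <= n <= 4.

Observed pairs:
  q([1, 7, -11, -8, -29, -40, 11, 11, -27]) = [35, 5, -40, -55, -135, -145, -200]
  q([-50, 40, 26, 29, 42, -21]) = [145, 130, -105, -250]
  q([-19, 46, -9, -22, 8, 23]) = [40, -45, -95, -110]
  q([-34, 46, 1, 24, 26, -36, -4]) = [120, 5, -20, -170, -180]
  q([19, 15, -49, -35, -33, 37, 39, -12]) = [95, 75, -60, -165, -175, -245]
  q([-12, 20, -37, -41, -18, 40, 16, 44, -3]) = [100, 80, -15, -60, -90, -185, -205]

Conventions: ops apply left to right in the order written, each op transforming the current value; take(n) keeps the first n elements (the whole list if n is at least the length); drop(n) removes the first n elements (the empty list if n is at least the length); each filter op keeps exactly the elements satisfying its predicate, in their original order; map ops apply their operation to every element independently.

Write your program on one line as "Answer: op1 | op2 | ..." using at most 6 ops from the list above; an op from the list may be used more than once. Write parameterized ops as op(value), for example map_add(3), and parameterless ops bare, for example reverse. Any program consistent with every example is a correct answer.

sort_desc | map_mul(-5) | sort_desc | map_neg | sort_desc | drop(2)

Check, running the answer program on each example:
  [1, 7, -11, -8, -29, -40, 11, 11, -27] -> [11, 11, 7, 1, -8, -11, -27, -29, -40] -> [-55, -55, -35, -5, 40, 55, 135, 145, 200] -> [200, 145, 135, 55, 40, -5, -35, -55, -55] -> [-200, -145, -135, -55, -40, 5, 35, 55, 55] -> [55, 55, 35, 5, -40, -55, -135, -145, -200] -> [35, 5, -40, -55, -135, -145, -200]
  [-50, 40, 26, 29, 42, -21] -> [42, 40, 29, 26, -21, -50] -> [-210, -200, -145, -130, 105, 250] -> [250, 105, -130, -145, -200, -210] -> [-250, -105, 130, 145, 200, 210] -> [210, 200, 145, 130, -105, -250] -> [145, 130, -105, -250]
  [-19, 46, -9, -22, 8, 23] -> [46, 23, 8, -9, -19, -22] -> [-230, -115, -40, 45, 95, 110] -> [110, 95, 45, -40, -115, -230] -> [-110, -95, -45, 40, 115, 230] -> [230, 115, 40, -45, -95, -110] -> [40, -45, -95, -110]
  [-34, 46, 1, 24, 26, -36, -4] -> [46, 26, 24, 1, -4, -34, -36] -> [-230, -130, -120, -5, 20, 170, 180] -> [180, 170, 20, -5, -120, -130, -230] -> [-180, -170, -20, 5, 120, 130, 230] -> [230, 130, 120, 5, -20, -170, -180] -> [120, 5, -20, -170, -180]
  [19, 15, -49, -35, -33, 37, 39, -12] -> [39, 37, 19, 15, -12, -33, -35, -49] -> [-195, -185, -95, -75, 60, 165, 175, 245] -> [245, 175, 165, 60, -75, -95, -185, -195] -> [-245, -175, -165, -60, 75, 95, 185, 195] -> [195, 185, 95, 75, -60, -165, -175, -245] -> [95, 75, -60, -165, -175, -245]
  [-12, 20, -37, -41, -18, 40, 16, 44, -3] -> [44, 40, 20, 16, -3, -12, -18, -37, -41] -> [-220, -200, -100, -80, 15, 60, 90, 185, 205] -> [205, 185, 90, 60, 15, -80, -100, -200, -220] -> [-205, -185, -90, -60, -15, 80, 100, 200, 220] -> [220, 200, 100, 80, -15, -60, -90, -185, -205] -> [100, 80, -15, -60, -90, -185, -205]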